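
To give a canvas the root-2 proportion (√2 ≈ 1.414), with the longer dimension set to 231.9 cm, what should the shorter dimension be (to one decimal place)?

root-2 ≈ 1.41421.
Shorter side = 231.9 ÷ 1.41421 ≈ 163.978 → 164.0 cm.

164.0 cm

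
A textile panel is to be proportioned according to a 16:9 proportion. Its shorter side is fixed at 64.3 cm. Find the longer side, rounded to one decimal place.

16:9 ≈ 1.77778.
Longer side = 64.3 × 1.77778 ≈ 114.311 → 114.3 cm.

114.3 cm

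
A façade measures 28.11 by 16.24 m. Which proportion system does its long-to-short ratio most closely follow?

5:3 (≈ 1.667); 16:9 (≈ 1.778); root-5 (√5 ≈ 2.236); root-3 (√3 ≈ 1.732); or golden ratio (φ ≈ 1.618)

root-3

Ratio = 28.11 / 16.24 ≈ 1.731.
Distances: 5:3 1.667 (Δ 0.064); 16:9 1.778 (Δ 0.047); root-5 2.236 (Δ 0.505); root-3 1.732 (Δ 0.001); golden ratio 1.618 (Δ 0.113).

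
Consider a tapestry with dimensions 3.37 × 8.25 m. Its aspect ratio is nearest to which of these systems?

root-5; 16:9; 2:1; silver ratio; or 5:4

Ratio = 8.25 / 3.37 ≈ 2.448.
Distances: root-5 2.236 (Δ 0.212); 16:9 1.778 (Δ 0.670); 2:1 2.000 (Δ 0.448); silver ratio 2.414 (Δ 0.034); 5:4 1.250 (Δ 1.198).

silver ratio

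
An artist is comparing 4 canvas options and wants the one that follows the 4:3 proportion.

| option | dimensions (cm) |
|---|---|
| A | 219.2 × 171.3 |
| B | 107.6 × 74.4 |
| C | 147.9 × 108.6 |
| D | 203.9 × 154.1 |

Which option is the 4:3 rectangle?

Target 4:3 ≈ 1.333.
A: 1.280 (Δ0.053)  B: 1.446 (Δ0.113)  C: 1.362 (Δ0.029)  D: 1.323 (Δ0.010)

D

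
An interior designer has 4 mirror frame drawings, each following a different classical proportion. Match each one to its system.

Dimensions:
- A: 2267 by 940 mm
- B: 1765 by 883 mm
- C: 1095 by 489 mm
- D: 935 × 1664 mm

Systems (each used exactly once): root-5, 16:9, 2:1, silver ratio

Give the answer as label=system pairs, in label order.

A=silver ratio, B=2:1, C=root-5, D=16:9

Ratios: A ≈ 2.412; B ≈ 1.999; C ≈ 2.239; D ≈ 1.780.
Targets: root-5 ≈ 2.236; 16:9 ≈ 1.778; 2:1 ≈ 2.000; silver ratio ≈ 2.414.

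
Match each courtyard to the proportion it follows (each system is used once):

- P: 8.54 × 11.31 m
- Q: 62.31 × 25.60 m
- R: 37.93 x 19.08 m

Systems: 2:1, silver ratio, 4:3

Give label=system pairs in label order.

P = 11.31/8.54 ≈ 1.324 → 4:3 (1.333)
Q = 62.31/25.60 ≈ 2.434 → silver ratio (2.414)
R = 37.93/19.08 ≈ 1.988 → 2:1 (2.000)

P=4:3, Q=silver ratio, R=2:1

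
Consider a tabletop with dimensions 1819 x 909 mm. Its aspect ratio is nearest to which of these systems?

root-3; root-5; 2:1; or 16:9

Ratio = 1819 / 909 ≈ 2.001.
Distances: root-3 1.732 (Δ 0.269); root-5 2.236 (Δ 0.235); 2:1 2.000 (Δ 0.001); 16:9 1.778 (Δ 0.223).

2:1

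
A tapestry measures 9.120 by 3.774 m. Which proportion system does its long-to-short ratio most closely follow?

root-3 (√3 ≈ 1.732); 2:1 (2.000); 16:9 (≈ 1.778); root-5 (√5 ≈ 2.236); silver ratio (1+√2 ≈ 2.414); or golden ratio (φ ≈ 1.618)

silver ratio

9.120/3.774 ≈ 2.417. Nearest candidates are silver ratio (2.414, off by 0.003) and root-5 (2.236, off by 0.181).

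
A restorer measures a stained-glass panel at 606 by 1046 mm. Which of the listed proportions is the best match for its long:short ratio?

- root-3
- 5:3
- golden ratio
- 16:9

Ratio = 1046 / 606 ≈ 1.726.
Distances: root-3 1.732 (Δ 0.006); 5:3 1.667 (Δ 0.059); golden ratio 1.618 (Δ 0.108); 16:9 1.778 (Δ 0.052).

root-3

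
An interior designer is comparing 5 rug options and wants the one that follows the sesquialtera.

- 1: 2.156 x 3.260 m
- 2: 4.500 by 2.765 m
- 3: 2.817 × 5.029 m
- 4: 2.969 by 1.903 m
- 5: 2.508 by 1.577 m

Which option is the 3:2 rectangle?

1

Target 3:2 ≈ 1.500.
1: 1.512 (Δ0.012)  2: 1.627 (Δ0.127)  3: 1.785 (Δ0.285)  4: 1.560 (Δ0.060)  5: 1.590 (Δ0.090)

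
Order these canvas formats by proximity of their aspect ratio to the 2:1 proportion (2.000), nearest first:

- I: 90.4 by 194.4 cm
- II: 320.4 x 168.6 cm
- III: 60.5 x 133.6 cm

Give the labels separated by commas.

Ratios: I = 194.4 / 90.4 ≈ 2.150; II = 320.4 / 168.6 ≈ 1.900; III = 133.6 / 60.5 ≈ 2.208.
|Δ from 2.000|: I 0.150; II 0.100; III 0.208.

II, I, III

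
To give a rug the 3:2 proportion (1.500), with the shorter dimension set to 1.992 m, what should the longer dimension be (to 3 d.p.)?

3:2 = 1.50000.
Longer side = 1.992 × 1.50000 ≈ 2.98800 → 2.988 m.

2.988 m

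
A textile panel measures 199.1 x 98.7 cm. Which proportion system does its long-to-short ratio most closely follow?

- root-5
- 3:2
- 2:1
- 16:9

2:1

199.1/98.7 ≈ 2.017. Nearest candidates are 2:1 (2.000, off by 0.017) and root-5 (2.236, off by 0.219).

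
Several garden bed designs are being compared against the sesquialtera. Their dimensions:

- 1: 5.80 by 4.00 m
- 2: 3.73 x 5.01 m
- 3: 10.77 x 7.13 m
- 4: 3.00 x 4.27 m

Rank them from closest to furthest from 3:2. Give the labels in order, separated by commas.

1: 5.80/4.00 ≈ 1.450 → |1.450 − 1.500| = 0.050
2: 5.01/3.73 ≈ 1.343 → |1.343 − 1.500| = 0.157
3: 10.77/7.13 ≈ 1.511 → |1.511 − 1.500| = 0.011
4: 4.27/3.00 ≈ 1.423 → |1.423 − 1.500| = 0.077

3, 1, 4, 2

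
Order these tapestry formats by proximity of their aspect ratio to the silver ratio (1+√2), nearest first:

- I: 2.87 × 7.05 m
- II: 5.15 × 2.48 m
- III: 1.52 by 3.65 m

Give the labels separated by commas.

I: 7.05/2.87 ≈ 2.456 → |2.456 − 2.414| = 0.042
II: 5.15/2.48 ≈ 2.077 → |2.077 − 2.414| = 0.337
III: 3.65/1.52 ≈ 2.401 → |2.401 − 2.414| = 0.013

III, I, II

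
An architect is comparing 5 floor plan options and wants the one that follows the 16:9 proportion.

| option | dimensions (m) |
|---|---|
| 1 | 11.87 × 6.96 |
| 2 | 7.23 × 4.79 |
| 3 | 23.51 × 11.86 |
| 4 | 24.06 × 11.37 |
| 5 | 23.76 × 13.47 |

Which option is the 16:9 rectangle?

5

Target 16:9 ≈ 1.778.
1: 1.705 (Δ0.073)  2: 1.509 (Δ0.269)  3: 1.982 (Δ0.204)  4: 2.116 (Δ0.338)  5: 1.764 (Δ0.014)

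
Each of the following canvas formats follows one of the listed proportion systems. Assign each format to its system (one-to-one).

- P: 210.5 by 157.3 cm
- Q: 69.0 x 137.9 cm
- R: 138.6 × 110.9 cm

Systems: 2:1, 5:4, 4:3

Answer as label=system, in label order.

Ratios: P ≈ 1.338; Q ≈ 1.999; R ≈ 1.250.
Targets: 2:1 ≈ 2.000; 5:4 ≈ 1.250; 4:3 ≈ 1.333.

P=4:3, Q=2:1, R=5:4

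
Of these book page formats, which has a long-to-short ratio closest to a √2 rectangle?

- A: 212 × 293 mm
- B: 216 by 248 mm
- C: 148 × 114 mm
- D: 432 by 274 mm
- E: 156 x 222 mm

E

Target root-2 ≈ 1.414.
A: 1.382 (Δ0.032)  B: 1.148 (Δ0.266)  C: 1.298 (Δ0.116)  D: 1.577 (Δ0.163)  E: 1.423 (Δ0.009)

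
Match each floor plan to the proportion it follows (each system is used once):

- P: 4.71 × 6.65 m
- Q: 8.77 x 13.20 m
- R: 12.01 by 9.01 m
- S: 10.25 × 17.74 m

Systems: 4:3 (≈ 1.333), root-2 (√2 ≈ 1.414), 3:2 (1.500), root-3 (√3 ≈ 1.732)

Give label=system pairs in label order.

Ratios: P ≈ 1.412; Q ≈ 1.505; R ≈ 1.333; S ≈ 1.731.
Targets: 4:3 ≈ 1.333; root-2 ≈ 1.414; 3:2 ≈ 1.500; root-3 ≈ 1.732.

P=root-2, Q=3:2, R=4:3, S=root-3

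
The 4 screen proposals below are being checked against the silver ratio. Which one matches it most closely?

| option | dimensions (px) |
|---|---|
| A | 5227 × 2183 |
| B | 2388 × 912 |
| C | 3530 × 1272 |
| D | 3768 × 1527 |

A

Target silver ratio ≈ 2.414.
A: 2.394 (Δ0.020)  B: 2.618 (Δ0.204)  C: 2.775 (Δ0.361)  D: 2.468 (Δ0.054)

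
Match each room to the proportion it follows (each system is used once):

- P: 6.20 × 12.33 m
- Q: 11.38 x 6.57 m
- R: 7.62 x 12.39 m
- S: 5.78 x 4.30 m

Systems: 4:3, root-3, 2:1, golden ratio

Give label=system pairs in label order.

P=2:1, Q=root-3, R=golden ratio, S=4:3

Ratios: P ≈ 1.989; Q ≈ 1.732; R ≈ 1.626; S ≈ 1.344.
Targets: 4:3 ≈ 1.333; root-3 ≈ 1.732; 2:1 ≈ 2.000; golden ratio ≈ 1.618.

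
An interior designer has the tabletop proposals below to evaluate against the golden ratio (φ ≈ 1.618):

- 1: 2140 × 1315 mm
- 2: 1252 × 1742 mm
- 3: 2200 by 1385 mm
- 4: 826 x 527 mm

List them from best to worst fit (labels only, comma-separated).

1: 2140/1315 ≈ 1.627 → |1.627 − 1.618| = 0.009
2: 1742/1252 ≈ 1.391 → |1.391 − 1.618| = 0.227
3: 2200/1385 ≈ 1.588 → |1.588 − 1.618| = 0.030
4: 826/527 ≈ 1.567 → |1.567 − 1.618| = 0.051

1, 3, 4, 2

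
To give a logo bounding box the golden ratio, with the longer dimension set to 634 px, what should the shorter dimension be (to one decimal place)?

golden ratio ≈ 1.61803.
Shorter side = 634 ÷ 1.61803 ≈ 391.835 → 391.8 px.

391.8 px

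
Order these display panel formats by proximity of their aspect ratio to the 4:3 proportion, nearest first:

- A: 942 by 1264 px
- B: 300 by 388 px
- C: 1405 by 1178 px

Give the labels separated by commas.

A, B, C

A: 1264/942 ≈ 1.342 → |1.342 − 1.333| = 0.009
B: 388/300 ≈ 1.293 → |1.293 − 1.333| = 0.040
C: 1405/1178 ≈ 1.193 → |1.193 − 1.333| = 0.140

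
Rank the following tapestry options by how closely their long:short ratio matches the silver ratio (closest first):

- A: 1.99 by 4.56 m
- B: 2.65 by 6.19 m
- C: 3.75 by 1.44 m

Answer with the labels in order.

B, A, C

A: 4.56/1.99 ≈ 2.291 → |2.291 − 2.414| = 0.123
B: 6.19/2.65 ≈ 2.336 → |2.336 − 2.414| = 0.078
C: 3.75/1.44 ≈ 2.604 → |2.604 − 2.414| = 0.190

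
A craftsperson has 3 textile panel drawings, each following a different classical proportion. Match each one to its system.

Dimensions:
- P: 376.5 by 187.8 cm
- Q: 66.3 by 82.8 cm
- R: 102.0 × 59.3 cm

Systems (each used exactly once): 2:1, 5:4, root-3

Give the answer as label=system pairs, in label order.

P=2:1, Q=5:4, R=root-3

P = 376.5/187.8 ≈ 2.005 → 2:1 (2.000)
Q = 82.8/66.3 ≈ 1.249 → 5:4 (1.250)
R = 102.0/59.3 ≈ 1.720 → root-3 (1.732)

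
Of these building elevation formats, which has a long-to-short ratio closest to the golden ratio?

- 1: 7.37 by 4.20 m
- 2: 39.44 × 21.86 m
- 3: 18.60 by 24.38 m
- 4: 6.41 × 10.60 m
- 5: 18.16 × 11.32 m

Target golden ratio ≈ 1.618.
1: 1.755 (Δ0.137)  2: 1.804 (Δ0.186)  3: 1.311 (Δ0.307)  4: 1.654 (Δ0.036)  5: 1.604 (Δ0.014)

5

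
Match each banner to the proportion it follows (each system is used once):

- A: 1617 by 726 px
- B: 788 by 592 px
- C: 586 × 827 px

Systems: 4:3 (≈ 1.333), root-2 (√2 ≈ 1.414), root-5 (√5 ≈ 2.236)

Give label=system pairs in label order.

A=root-5, B=4:3, C=root-2

A = 1617/726 ≈ 2.227 → root-5 (2.236)
B = 788/592 ≈ 1.331 → 4:3 (1.333)
C = 827/586 ≈ 1.411 → root-2 (1.414)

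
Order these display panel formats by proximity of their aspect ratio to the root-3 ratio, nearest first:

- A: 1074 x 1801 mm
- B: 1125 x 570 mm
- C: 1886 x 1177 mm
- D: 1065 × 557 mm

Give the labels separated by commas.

Ratios: A = 1801 / 1074 ≈ 1.677; B = 1125 / 570 ≈ 1.974; C = 1886 / 1177 ≈ 1.602; D = 1065 / 557 ≈ 1.912.
|Δ from 1.732|: A 0.055; B 0.242; C 0.130; D 0.180.

A, C, D, B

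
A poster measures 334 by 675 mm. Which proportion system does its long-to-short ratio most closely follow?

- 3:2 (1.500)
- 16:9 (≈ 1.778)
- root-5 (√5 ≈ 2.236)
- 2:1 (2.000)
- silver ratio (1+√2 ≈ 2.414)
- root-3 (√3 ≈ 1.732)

2:1

Ratio = 675 / 334 ≈ 2.021.
Distances: 3:2 1.500 (Δ 0.521); 16:9 1.778 (Δ 0.243); root-5 2.236 (Δ 0.215); 2:1 2.000 (Δ 0.021); silver ratio 2.414 (Δ 0.393); root-3 1.732 (Δ 0.289).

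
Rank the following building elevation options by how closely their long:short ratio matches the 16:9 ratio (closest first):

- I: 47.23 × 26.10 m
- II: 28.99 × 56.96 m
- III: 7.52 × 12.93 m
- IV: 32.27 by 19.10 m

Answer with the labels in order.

I, III, IV, II

I: 47.23/26.10 ≈ 1.810 → |1.810 − 1.778| = 0.032
II: 56.96/28.99 ≈ 1.965 → |1.965 − 1.778| = 0.187
III: 12.93/7.52 ≈ 1.719 → |1.719 − 1.778| = 0.059
IV: 32.27/19.10 ≈ 1.690 → |1.690 − 1.778| = 0.088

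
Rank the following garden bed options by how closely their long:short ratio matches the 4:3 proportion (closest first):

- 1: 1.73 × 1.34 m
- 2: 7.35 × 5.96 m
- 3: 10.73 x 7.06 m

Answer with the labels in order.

Ratios: 1 = 1.73 / 1.34 ≈ 1.291; 2 = 7.35 / 5.96 ≈ 1.233; 3 = 10.73 / 7.06 ≈ 1.520.
|Δ from 1.333|: 1 0.042; 2 0.100; 3 0.187.

1, 2, 3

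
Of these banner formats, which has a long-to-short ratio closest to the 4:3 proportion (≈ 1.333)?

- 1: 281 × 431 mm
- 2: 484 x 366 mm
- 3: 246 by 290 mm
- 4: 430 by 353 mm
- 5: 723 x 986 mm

Ratios (long/short): 1 ≈ 1.534; 2 ≈ 1.322; 3 ≈ 1.179; 4 ≈ 1.218; 5 ≈ 1.364.
4:3 ≈ 1.333; option 2 is nearest (Δ 0.011).

2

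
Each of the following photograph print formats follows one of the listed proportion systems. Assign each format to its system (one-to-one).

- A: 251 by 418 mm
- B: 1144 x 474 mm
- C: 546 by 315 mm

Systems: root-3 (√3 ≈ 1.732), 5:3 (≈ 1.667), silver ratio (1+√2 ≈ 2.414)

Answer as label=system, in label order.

A=5:3, B=silver ratio, C=root-3

A = 418/251 ≈ 1.665 → 5:3 (1.667)
B = 1144/474 ≈ 2.414 → silver ratio (2.414)
C = 546/315 ≈ 1.733 → root-3 (1.732)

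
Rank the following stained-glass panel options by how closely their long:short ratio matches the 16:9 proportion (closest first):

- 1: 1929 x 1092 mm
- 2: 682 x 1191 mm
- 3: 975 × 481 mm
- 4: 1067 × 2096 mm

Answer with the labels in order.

1, 2, 4, 3

1: 1929/1092 ≈ 1.766 → |1.766 − 1.778| = 0.012
2: 1191/682 ≈ 1.746 → |1.746 − 1.778| = 0.032
3: 975/481 ≈ 2.027 → |2.027 − 1.778| = 0.249
4: 2096/1067 ≈ 1.964 → |1.964 − 1.778| = 0.186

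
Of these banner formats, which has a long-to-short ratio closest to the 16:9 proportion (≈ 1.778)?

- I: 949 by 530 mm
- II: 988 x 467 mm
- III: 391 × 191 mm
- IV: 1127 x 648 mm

I

Target 16:9 ≈ 1.778.
I: 1.791 (Δ0.013)  II: 2.116 (Δ0.338)  III: 2.047 (Δ0.269)  IV: 1.739 (Δ0.039)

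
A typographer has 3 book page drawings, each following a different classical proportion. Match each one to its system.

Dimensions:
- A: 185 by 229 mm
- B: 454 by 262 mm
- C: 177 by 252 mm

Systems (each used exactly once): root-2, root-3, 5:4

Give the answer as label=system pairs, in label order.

A=5:4, B=root-3, C=root-2

Ratios: A ≈ 1.238; B ≈ 1.733; C ≈ 1.424.
Targets: root-2 ≈ 1.414; root-3 ≈ 1.732; 5:4 ≈ 1.250.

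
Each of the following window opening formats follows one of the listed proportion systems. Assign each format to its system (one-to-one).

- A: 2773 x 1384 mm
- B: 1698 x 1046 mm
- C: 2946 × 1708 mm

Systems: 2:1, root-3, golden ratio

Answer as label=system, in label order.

A=2:1, B=golden ratio, C=root-3

Ratios: A ≈ 2.004; B ≈ 1.623; C ≈ 1.725.
Targets: 2:1 ≈ 2.000; root-3 ≈ 1.732; golden ratio ≈ 1.618.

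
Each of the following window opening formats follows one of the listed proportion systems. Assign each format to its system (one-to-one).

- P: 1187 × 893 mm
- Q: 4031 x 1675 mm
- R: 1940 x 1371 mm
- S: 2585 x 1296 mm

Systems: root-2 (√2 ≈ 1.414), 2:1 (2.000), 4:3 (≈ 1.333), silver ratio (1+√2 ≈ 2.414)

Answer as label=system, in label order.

P = 1187/893 ≈ 1.329 → 4:3 (1.333)
Q = 4031/1675 ≈ 2.407 → silver ratio (2.414)
R = 1940/1371 ≈ 1.415 → root-2 (1.414)
S = 2585/1296 ≈ 1.995 → 2:1 (2.000)

P=4:3, Q=silver ratio, R=root-2, S=2:1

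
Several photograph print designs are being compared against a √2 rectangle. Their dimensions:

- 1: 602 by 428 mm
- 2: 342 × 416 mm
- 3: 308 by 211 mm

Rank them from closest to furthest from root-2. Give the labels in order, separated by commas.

1, 3, 2

Ratios: 1 = 602 / 428 ≈ 1.407; 2 = 416 / 342 ≈ 1.216; 3 = 308 / 211 ≈ 1.460.
|Δ from 1.414|: 1 0.007; 2 0.198; 3 0.046.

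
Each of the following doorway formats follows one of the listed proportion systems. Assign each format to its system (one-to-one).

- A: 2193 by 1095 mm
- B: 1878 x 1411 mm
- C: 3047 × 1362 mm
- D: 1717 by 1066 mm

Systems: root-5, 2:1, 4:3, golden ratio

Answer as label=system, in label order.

A = 2193/1095 ≈ 2.003 → 2:1 (2.000)
B = 1878/1411 ≈ 1.331 → 4:3 (1.333)
C = 3047/1362 ≈ 2.237 → root-5 (2.236)
D = 1717/1066 ≈ 1.611 → golden ratio (1.618)

A=2:1, B=4:3, C=root-5, D=golden ratio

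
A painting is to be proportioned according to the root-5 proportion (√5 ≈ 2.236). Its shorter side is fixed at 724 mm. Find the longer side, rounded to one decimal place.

1618.9 mm

root-5 ≈ 2.23607.
Longer side = 724 × 2.23607 ≈ 1618.915 → 1618.9 mm.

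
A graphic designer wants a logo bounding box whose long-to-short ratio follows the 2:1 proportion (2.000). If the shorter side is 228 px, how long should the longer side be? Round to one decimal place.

456.0 px

2:1 = 2.00000.
Longer side = 228 × 2.00000 ≈ 456.000 → 456.0 px.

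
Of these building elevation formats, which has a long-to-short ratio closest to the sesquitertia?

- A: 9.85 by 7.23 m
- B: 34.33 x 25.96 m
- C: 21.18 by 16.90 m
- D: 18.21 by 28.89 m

B

Ratios (long/short): A ≈ 1.362; B ≈ 1.322; C ≈ 1.253; D ≈ 1.586.
4:3 ≈ 1.333; option B is nearest (Δ 0.011).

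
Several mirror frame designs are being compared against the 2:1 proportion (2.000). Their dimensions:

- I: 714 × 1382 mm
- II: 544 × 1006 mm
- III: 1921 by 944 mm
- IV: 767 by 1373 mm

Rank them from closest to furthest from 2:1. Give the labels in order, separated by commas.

III, I, II, IV

Ratios: I = 1382 / 714 ≈ 1.936; II = 1006 / 544 ≈ 1.849; III = 1921 / 944 ≈ 2.035; IV = 1373 / 767 ≈ 1.790.
|Δ from 2.000|: I 0.064; II 0.151; III 0.035; IV 0.210.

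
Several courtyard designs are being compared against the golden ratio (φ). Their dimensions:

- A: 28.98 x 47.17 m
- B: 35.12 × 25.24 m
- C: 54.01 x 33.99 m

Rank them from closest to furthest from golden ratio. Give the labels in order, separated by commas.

A, C, B

A: 47.17/28.98 ≈ 1.628 → |1.628 − 1.618| = 0.010
B: 35.12/25.24 ≈ 1.391 → |1.391 − 1.618| = 0.227
C: 54.01/33.99 ≈ 1.589 → |1.589 − 1.618| = 0.029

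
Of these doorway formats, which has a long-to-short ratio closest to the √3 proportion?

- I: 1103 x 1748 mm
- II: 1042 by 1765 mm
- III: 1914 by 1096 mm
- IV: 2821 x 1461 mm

Target root-3 ≈ 1.732.
I: 1.585 (Δ0.147)  II: 1.694 (Δ0.038)  III: 1.746 (Δ0.014)  IV: 1.931 (Δ0.199)

III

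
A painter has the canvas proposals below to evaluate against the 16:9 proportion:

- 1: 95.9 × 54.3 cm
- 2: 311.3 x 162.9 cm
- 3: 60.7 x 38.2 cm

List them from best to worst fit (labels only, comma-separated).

1, 2, 3

Ratios: 1 = 95.9 / 54.3 ≈ 1.766; 2 = 311.3 / 162.9 ≈ 1.911; 3 = 60.7 / 38.2 ≈ 1.589.
|Δ from 1.778|: 1 0.012; 2 0.133; 3 0.189.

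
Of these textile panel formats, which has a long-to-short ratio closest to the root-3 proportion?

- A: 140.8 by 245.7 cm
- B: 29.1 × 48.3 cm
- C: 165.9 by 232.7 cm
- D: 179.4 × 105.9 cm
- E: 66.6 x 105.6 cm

Ratios (long/short): A ≈ 1.745; B ≈ 1.660; C ≈ 1.403; D ≈ 1.694; E ≈ 1.586.
root-3 ≈ 1.732; option A is nearest (Δ 0.013).

A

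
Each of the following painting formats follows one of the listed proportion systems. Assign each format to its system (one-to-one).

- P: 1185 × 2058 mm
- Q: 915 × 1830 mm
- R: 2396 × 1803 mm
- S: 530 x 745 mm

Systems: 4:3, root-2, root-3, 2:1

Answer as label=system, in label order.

Ratios: P ≈ 1.737; Q ≈ 2.000; R ≈ 1.329; S ≈ 1.406.
Targets: 4:3 ≈ 1.333; root-2 ≈ 1.414; root-3 ≈ 1.732; 2:1 ≈ 2.000.

P=root-3, Q=2:1, R=4:3, S=root-2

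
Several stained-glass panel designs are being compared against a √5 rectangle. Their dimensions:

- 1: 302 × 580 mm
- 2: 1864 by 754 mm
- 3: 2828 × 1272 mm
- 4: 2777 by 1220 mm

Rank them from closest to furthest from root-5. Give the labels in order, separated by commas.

1: 580/302 ≈ 1.921 → |1.921 − 2.236| = 0.315
2: 1864/754 ≈ 2.472 → |2.472 − 2.236| = 0.236
3: 2828/1272 ≈ 2.223 → |2.223 − 2.236| = 0.013
4: 2777/1220 ≈ 2.276 → |2.276 − 2.236| = 0.040

3, 4, 2, 1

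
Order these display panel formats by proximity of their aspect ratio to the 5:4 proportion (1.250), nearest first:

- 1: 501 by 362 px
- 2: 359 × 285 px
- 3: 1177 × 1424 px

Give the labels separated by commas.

2, 3, 1

Ratios: 1 = 501 / 362 ≈ 1.384; 2 = 359 / 285 ≈ 1.260; 3 = 1424 / 1177 ≈ 1.210.
|Δ from 1.250|: 1 0.134; 2 0.010; 3 0.040.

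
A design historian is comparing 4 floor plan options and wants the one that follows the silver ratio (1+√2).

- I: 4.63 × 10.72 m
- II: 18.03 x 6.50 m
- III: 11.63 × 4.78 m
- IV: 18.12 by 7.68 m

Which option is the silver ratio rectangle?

III

Ratios (long/short): I ≈ 2.315; II ≈ 2.774; III ≈ 2.433; IV ≈ 2.359.
silver ratio ≈ 2.414; option III is nearest (Δ 0.019).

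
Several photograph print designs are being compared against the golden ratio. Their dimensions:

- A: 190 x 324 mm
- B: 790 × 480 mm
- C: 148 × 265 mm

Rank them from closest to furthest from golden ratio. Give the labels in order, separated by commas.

B, A, C

Ratios: A = 324 / 190 ≈ 1.705; B = 790 / 480 ≈ 1.646; C = 265 / 148 ≈ 1.791.
|Δ from 1.618|: A 0.087; B 0.028; C 0.173.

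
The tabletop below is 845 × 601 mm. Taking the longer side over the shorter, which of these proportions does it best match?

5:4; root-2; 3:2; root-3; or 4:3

root-2

845/601 ≈ 1.406. Nearest candidates are root-2 (1.414, off by 0.008) and 4:3 (1.333, off by 0.073).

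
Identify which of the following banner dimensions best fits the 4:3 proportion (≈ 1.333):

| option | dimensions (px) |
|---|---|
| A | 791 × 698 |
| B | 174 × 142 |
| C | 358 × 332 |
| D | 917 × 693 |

Ratios (long/short): A ≈ 1.133; B ≈ 1.225; C ≈ 1.078; D ≈ 1.323.
4:3 ≈ 1.333; option D is nearest (Δ 0.010).

D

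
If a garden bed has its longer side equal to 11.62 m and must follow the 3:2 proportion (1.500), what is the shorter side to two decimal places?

7.75 m

3:2 = 1.50000.
Shorter side = 11.62 ÷ 1.50000 ≈ 7.7467 → 7.75 m.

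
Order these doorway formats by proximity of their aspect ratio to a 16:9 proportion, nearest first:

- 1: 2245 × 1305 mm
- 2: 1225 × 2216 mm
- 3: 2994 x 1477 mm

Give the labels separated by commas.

2, 1, 3

Ratios: 1 = 2245 / 1305 ≈ 1.720; 2 = 2216 / 1225 ≈ 1.809; 3 = 2994 / 1477 ≈ 2.027.
|Δ from 1.778|: 1 0.058; 2 0.031; 3 0.249.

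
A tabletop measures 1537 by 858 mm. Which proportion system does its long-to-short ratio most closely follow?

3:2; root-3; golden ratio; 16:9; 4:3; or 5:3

Ratio = 1537 / 858 ≈ 1.791.
Distances: 3:2 1.500 (Δ 0.291); root-3 1.732 (Δ 0.059); golden ratio 1.618 (Δ 0.173); 16:9 1.778 (Δ 0.013); 4:3 1.333 (Δ 0.458); 5:3 1.667 (Δ 0.124).

16:9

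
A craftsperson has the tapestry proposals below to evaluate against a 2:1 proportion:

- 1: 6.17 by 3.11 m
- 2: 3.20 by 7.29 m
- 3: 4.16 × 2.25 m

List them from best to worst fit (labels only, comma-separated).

1, 3, 2

1: 6.17/3.11 ≈ 1.984 → |1.984 − 2.000| = 0.016
2: 7.29/3.20 ≈ 2.278 → |2.278 − 2.000| = 0.278
3: 4.16/2.25 ≈ 1.849 → |1.849 − 2.000| = 0.151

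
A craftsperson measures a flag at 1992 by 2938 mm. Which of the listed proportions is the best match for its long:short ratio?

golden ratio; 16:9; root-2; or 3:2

3:2

Ratio = 2938 / 1992 ≈ 1.475.
Distances: golden ratio 1.618 (Δ 0.143); 16:9 1.778 (Δ 0.303); root-2 1.414 (Δ 0.061); 3:2 1.500 (Δ 0.025).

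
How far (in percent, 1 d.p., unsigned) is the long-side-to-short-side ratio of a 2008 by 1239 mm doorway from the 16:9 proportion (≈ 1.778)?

8.8%

Ratio = 2008 / 1239 ≈ 1.6207.
Ideal 16:9 ≈ 1.7778. |1.6207 − 1.7778| / 1.7778 ≈ 8.84% → 8.8%.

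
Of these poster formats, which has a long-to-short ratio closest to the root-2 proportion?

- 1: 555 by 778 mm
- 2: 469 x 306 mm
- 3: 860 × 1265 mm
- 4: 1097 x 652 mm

1

Ratios (long/short): 1 ≈ 1.402; 2 ≈ 1.533; 3 ≈ 1.471; 4 ≈ 1.683.
root-2 ≈ 1.414; option 1 is nearest (Δ 0.012).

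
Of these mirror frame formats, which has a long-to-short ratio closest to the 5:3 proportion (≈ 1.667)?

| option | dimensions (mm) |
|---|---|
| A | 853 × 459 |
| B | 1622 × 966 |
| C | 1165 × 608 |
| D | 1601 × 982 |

Target 5:3 ≈ 1.667.
A: 1.858 (Δ0.191)  B: 1.679 (Δ0.012)  C: 1.916 (Δ0.249)  D: 1.630 (Δ0.037)

B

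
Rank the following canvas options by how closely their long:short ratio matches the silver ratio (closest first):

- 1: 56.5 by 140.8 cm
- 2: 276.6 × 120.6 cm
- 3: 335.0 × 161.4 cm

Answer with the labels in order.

1: 140.8/56.5 ≈ 2.492 → |2.492 − 2.414| = 0.078
2: 276.6/120.6 ≈ 2.294 → |2.294 − 2.414| = 0.120
3: 335.0/161.4 ≈ 2.076 → |2.076 − 2.414| = 0.338

1, 2, 3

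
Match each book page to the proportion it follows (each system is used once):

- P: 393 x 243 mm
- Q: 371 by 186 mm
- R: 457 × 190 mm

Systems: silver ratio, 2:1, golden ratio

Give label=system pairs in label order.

P=golden ratio, Q=2:1, R=silver ratio

Ratios: P ≈ 1.617; Q ≈ 1.995; R ≈ 2.405.
Targets: silver ratio ≈ 2.414; 2:1 ≈ 2.000; golden ratio ≈ 1.618.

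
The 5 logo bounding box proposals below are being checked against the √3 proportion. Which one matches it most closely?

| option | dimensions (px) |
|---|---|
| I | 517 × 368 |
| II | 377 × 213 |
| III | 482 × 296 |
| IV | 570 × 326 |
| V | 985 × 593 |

IV

Target root-3 ≈ 1.732.
I: 1.405 (Δ0.327)  II: 1.770 (Δ0.038)  III: 1.628 (Δ0.104)  IV: 1.748 (Δ0.016)  V: 1.661 (Δ0.071)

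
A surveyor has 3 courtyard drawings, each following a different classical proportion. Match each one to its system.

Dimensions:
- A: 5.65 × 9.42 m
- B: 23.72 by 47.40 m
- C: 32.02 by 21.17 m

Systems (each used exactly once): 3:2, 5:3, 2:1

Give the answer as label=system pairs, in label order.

A = 9.42/5.65 ≈ 1.667 → 5:3 (1.667)
B = 47.40/23.72 ≈ 1.998 → 2:1 (2.000)
C = 32.02/21.17 ≈ 1.513 → 3:2 (1.500)

A=5:3, B=2:1, C=3:2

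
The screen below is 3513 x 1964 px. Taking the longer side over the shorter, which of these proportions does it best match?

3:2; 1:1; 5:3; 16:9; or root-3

Ratio = 3513 / 1964 ≈ 1.789.
Distances: 3:2 1.500 (Δ 0.289); 1:1 1.000 (Δ 0.789); 5:3 1.667 (Δ 0.122); 16:9 1.778 (Δ 0.011); root-3 1.732 (Δ 0.057).

16:9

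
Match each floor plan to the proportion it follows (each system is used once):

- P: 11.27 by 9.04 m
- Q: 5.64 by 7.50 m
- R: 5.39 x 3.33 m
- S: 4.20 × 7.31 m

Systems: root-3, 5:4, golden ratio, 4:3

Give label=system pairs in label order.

P = 11.27/9.04 ≈ 1.247 → 5:4 (1.250)
Q = 7.50/5.64 ≈ 1.330 → 4:3 (1.333)
R = 5.39/3.33 ≈ 1.619 → golden ratio (1.618)
S = 7.31/4.20 ≈ 1.740 → root-3 (1.732)

P=5:4, Q=4:3, R=golden ratio, S=root-3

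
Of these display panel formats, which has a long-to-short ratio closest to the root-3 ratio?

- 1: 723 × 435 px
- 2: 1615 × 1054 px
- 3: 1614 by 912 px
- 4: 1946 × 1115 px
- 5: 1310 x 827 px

4

Ratios (long/short): 1 ≈ 1.662; 2 ≈ 1.532; 3 ≈ 1.770; 4 ≈ 1.745; 5 ≈ 1.584.
root-3 ≈ 1.732; option 4 is nearest (Δ 0.013).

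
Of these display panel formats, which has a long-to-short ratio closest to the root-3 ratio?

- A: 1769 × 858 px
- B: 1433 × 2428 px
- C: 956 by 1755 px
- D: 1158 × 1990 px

Ratios (long/short): A ≈ 2.062; B ≈ 1.694; C ≈ 1.836; D ≈ 1.718.
root-3 ≈ 1.732; option D is nearest (Δ 0.014).

D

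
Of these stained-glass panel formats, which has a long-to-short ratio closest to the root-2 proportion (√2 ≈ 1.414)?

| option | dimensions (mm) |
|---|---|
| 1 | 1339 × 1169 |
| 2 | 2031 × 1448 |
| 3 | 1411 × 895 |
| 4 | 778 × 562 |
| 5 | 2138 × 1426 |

Target root-2 ≈ 1.414.
1: 1.145 (Δ0.269)  2: 1.403 (Δ0.011)  3: 1.577 (Δ0.163)  4: 1.384 (Δ0.030)  5: 1.499 (Δ0.085)

2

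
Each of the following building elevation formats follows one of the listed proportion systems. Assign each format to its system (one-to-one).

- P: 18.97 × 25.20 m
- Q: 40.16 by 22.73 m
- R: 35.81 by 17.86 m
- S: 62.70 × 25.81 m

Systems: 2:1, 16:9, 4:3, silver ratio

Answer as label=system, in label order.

P=4:3, Q=16:9, R=2:1, S=silver ratio

Ratios: P ≈ 1.328; Q ≈ 1.767; R ≈ 2.005; S ≈ 2.429.
Targets: 2:1 ≈ 2.000; 16:9 ≈ 1.778; 4:3 ≈ 1.333; silver ratio ≈ 2.414.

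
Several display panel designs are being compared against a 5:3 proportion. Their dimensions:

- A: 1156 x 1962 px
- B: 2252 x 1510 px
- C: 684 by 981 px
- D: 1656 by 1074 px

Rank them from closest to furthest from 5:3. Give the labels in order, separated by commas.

A: 1962/1156 ≈ 1.697 → |1.697 − 1.667| = 0.030
B: 2252/1510 ≈ 1.491 → |1.491 − 1.667| = 0.176
C: 981/684 ≈ 1.434 → |1.434 − 1.667| = 0.233
D: 1656/1074 ≈ 1.542 → |1.542 − 1.667| = 0.125

A, D, B, C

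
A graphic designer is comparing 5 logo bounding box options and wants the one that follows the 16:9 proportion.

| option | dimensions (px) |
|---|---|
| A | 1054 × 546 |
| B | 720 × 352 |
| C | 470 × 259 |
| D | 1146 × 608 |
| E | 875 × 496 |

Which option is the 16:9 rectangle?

E

Target 16:9 ≈ 1.778.
A: 1.930 (Δ0.152)  B: 2.045 (Δ0.267)  C: 1.815 (Δ0.037)  D: 1.885 (Δ0.107)  E: 1.764 (Δ0.014)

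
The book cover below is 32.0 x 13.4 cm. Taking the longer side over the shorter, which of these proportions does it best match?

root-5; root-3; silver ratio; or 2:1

32.0/13.4 ≈ 2.388. Nearest candidates are silver ratio (2.414, off by 0.026) and root-5 (2.236, off by 0.152).

silver ratio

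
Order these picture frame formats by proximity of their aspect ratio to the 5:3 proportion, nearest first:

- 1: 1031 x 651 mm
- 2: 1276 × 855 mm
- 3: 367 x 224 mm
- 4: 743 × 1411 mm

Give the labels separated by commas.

Ratios: 1 = 1031 / 651 ≈ 1.584; 2 = 1276 / 855 ≈ 1.492; 3 = 367 / 224 ≈ 1.638; 4 = 1411 / 743 ≈ 1.899.
|Δ from 1.667|: 1 0.083; 2 0.175; 3 0.029; 4 0.232.

3, 1, 2, 4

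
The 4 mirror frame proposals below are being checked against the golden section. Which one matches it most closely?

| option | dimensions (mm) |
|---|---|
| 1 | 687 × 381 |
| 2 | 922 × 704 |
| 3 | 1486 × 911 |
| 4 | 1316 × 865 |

Ratios (long/short): 1 ≈ 1.803; 2 ≈ 1.310; 3 ≈ 1.631; 4 ≈ 1.521.
golden ratio ≈ 1.618; option 3 is nearest (Δ 0.013).

3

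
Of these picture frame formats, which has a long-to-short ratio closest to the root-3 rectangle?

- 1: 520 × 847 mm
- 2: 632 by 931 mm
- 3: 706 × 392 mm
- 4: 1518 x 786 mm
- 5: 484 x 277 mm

5

Target root-3 ≈ 1.732.
1: 1.629 (Δ0.103)  2: 1.473 (Δ0.259)  3: 1.801 (Δ0.069)  4: 1.931 (Δ0.199)  5: 1.747 (Δ0.015)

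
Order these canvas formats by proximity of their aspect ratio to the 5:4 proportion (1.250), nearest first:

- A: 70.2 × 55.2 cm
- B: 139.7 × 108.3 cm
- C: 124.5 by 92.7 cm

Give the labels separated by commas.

Ratios: A = 70.2 / 55.2 ≈ 1.272; B = 139.7 / 108.3 ≈ 1.290; C = 124.5 / 92.7 ≈ 1.343.
|Δ from 1.250|: A 0.022; B 0.040; C 0.093.

A, B, C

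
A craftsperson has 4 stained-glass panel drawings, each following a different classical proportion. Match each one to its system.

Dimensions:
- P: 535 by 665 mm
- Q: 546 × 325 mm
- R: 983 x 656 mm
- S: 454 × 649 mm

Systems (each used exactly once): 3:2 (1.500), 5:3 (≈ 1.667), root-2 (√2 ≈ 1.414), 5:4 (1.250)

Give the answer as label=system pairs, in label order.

P=5:4, Q=5:3, R=3:2, S=root-2

Ratios: P ≈ 1.243; Q ≈ 1.680; R ≈ 1.498; S ≈ 1.430.
Targets: 3:2 ≈ 1.500; 5:3 ≈ 1.667; root-2 ≈ 1.414; 5:4 ≈ 1.250.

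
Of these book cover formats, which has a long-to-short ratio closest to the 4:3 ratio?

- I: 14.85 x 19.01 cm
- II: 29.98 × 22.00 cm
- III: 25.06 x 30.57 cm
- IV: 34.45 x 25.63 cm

IV

Target 4:3 ≈ 1.333.
I: 1.280 (Δ0.053)  II: 1.363 (Δ0.030)  III: 1.220 (Δ0.113)  IV: 1.344 (Δ0.011)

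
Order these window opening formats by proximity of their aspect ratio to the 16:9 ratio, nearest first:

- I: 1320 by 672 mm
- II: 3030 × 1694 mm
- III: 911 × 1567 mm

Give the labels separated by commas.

I: 1320/672 ≈ 1.964 → |1.964 − 1.778| = 0.186
II: 3030/1694 ≈ 1.789 → |1.789 − 1.778| = 0.011
III: 1567/911 ≈ 1.720 → |1.720 − 1.778| = 0.058

II, III, I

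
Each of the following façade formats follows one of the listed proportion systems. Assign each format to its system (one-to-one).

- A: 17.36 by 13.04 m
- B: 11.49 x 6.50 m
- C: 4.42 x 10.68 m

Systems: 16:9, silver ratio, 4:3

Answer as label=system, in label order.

A=4:3, B=16:9, C=silver ratio

Ratios: A ≈ 1.331; B ≈ 1.768; C ≈ 2.416.
Targets: 16:9 ≈ 1.778; silver ratio ≈ 2.414; 4:3 ≈ 1.333.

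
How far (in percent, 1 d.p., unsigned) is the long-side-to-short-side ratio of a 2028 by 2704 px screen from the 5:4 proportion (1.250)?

Ratio = 2704 / 2028 ≈ 1.3333.
Ideal 5:4 = 1.2500. |1.3333 − 1.2500| / 1.2500 ≈ 6.66% → 6.7%.

6.7%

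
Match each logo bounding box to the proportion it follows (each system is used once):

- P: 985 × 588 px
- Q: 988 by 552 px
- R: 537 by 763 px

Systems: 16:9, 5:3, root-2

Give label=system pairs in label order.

P = 985/588 ≈ 1.675 → 5:3 (1.667)
Q = 988/552 ≈ 1.790 → 16:9 (1.778)
R = 763/537 ≈ 1.421 → root-2 (1.414)

P=5:3, Q=16:9, R=root-2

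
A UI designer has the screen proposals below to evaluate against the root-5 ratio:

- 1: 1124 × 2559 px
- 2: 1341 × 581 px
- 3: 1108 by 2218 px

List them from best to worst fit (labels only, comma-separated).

1, 2, 3

1: 2559/1124 ≈ 2.277 → |2.277 − 2.236| = 0.041
2: 1341/581 ≈ 2.308 → |2.308 − 2.236| = 0.072
3: 2218/1108 ≈ 2.002 → |2.002 − 2.236| = 0.234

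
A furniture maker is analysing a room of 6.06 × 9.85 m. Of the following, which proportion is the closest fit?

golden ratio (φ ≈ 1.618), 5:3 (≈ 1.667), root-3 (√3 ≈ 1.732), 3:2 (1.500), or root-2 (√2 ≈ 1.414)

9.85/6.06 ≈ 1.625. Nearest candidates are golden ratio (1.618, off by 0.007) and 5:3 (1.667, off by 0.042).

golden ratio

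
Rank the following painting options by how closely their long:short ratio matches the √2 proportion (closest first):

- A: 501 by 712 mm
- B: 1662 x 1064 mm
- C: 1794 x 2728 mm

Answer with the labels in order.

Ratios: A = 712 / 501 ≈ 1.421; B = 1662 / 1064 ≈ 1.562; C = 2728 / 1794 ≈ 1.521.
|Δ from 1.414|: A 0.007; B 0.148; C 0.107.

A, C, B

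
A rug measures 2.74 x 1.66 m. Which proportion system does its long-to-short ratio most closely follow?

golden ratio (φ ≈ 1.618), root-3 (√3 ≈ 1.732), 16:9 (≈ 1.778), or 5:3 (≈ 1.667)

Ratio = 2.74 / 1.66 ≈ 1.651.
Distances: golden ratio 1.618 (Δ 0.033); root-3 1.732 (Δ 0.081); 16:9 1.778 (Δ 0.127); 5:3 1.667 (Δ 0.016).

5:3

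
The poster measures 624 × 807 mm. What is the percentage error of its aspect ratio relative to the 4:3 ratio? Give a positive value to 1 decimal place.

3.0%

Ratio = 807 / 624 ≈ 1.2933.
Ideal 4:3 ≈ 1.3333. |1.2933 − 1.3333| / 1.3333 ≈ 3.00% → 3.0%.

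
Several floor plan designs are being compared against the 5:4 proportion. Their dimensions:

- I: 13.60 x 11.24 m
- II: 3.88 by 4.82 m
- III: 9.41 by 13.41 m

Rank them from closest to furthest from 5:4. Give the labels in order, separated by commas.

II, I, III

Ratios: I = 13.60 / 11.24 ≈ 1.210; II = 4.82 / 3.88 ≈ 1.242; III = 13.41 / 9.41 ≈ 1.425.
|Δ from 1.250|: I 0.040; II 0.008; III 0.175.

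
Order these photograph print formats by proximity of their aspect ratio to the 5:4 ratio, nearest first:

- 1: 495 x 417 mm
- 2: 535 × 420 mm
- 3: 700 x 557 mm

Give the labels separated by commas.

3, 2, 1

1: 495/417 ≈ 1.187 → |1.187 − 1.250| = 0.063
2: 535/420 ≈ 1.274 → |1.274 − 1.250| = 0.024
3: 700/557 ≈ 1.257 → |1.257 − 1.250| = 0.007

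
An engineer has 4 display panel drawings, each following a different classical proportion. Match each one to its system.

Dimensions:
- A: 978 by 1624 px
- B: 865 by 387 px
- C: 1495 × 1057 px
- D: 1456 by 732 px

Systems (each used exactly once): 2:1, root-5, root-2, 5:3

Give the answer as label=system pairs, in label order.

A = 1624/978 ≈ 1.661 → 5:3 (1.667)
B = 865/387 ≈ 2.235 → root-5 (2.236)
C = 1495/1057 ≈ 1.414 → root-2 (1.414)
D = 1456/732 ≈ 1.989 → 2:1 (2.000)

A=5:3, B=root-5, C=root-2, D=2:1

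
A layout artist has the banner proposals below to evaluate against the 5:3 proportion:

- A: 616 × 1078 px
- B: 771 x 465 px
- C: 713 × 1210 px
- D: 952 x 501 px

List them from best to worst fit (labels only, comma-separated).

Ratios: A = 1078 / 616 ≈ 1.750; B = 771 / 465 ≈ 1.658; C = 1210 / 713 ≈ 1.697; D = 952 / 501 ≈ 1.900.
|Δ from 1.667|: A 0.083; B 0.009; C 0.030; D 0.233.

B, C, A, D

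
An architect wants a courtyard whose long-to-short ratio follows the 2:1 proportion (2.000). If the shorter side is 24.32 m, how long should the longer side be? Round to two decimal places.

2:1 = 2.00000.
Longer side = 24.32 × 2.00000 ≈ 48.6400 → 48.64 m.

48.64 m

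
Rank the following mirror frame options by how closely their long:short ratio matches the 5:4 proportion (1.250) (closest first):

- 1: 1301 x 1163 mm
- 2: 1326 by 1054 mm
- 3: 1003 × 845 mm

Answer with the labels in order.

Ratios: 1 = 1301 / 1163 ≈ 1.119; 2 = 1326 / 1054 ≈ 1.258; 3 = 1003 / 845 ≈ 1.187.
|Δ from 1.250|: 1 0.131; 2 0.008; 3 0.063.

2, 3, 1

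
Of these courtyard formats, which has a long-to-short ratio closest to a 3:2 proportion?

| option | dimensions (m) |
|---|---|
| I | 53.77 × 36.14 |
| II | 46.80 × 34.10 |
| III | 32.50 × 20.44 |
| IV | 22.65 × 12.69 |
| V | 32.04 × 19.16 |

Target 3:2 ≈ 1.500.
I: 1.488 (Δ0.012)  II: 1.372 (Δ0.128)  III: 1.590 (Δ0.090)  IV: 1.785 (Δ0.285)  V: 1.672 (Δ0.172)

I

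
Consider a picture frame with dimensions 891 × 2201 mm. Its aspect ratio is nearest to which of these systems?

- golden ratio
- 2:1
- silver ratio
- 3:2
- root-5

silver ratio

2201/891 ≈ 2.470. Nearest candidates are silver ratio (2.414, off by 0.056) and root-5 (2.236, off by 0.234).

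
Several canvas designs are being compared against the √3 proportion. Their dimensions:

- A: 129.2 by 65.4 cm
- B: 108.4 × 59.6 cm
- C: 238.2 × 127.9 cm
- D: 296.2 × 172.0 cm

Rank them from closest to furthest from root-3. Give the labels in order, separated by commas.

A: 129.2/65.4 ≈ 1.976 → |1.976 − 1.732| = 0.244
B: 108.4/59.6 ≈ 1.819 → |1.819 − 1.732| = 0.087
C: 238.2/127.9 ≈ 1.862 → |1.862 − 1.732| = 0.130
D: 296.2/172.0 ≈ 1.722 → |1.722 − 1.732| = 0.010

D, B, C, A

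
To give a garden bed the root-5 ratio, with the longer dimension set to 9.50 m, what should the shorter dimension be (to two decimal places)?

4.25 m

root-5 ≈ 2.23607.
Shorter side = 9.50 ÷ 2.23607 ≈ 4.2485 → 4.25 m.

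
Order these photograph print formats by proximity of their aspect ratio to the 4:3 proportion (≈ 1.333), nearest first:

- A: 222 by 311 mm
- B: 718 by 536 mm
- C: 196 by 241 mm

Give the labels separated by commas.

B, A, C

Ratios: A = 311 / 222 ≈ 1.401; B = 718 / 536 ≈ 1.340; C = 241 / 196 ≈ 1.230.
|Δ from 1.333|: A 0.068; B 0.007; C 0.103.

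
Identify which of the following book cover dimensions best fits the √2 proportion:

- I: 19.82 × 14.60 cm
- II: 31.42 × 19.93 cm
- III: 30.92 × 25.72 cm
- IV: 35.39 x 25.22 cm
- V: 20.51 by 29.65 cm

IV

Ratios (long/short): I ≈ 1.358; II ≈ 1.577; III ≈ 1.202; IV ≈ 1.403; V ≈ 1.446.
root-2 ≈ 1.414; option IV is nearest (Δ 0.011).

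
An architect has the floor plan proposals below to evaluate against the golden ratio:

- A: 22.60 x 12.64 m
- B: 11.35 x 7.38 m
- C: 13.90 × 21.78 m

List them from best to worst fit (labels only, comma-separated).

A: 22.60/12.64 ≈ 1.788 → |1.788 − 1.618| = 0.170
B: 11.35/7.38 ≈ 1.538 → |1.538 − 1.618| = 0.080
C: 21.78/13.90 ≈ 1.567 → |1.567 − 1.618| = 0.051

C, B, A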